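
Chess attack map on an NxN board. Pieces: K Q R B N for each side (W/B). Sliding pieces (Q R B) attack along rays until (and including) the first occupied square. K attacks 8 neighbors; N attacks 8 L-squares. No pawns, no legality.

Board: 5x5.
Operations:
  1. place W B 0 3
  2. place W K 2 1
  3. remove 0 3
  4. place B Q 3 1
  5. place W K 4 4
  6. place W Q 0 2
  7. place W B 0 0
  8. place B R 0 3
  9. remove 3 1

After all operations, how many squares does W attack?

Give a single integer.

Op 1: place WB@(0,3)
Op 2: place WK@(2,1)
Op 3: remove (0,3)
Op 4: place BQ@(3,1)
Op 5: place WK@(4,4)
Op 6: place WQ@(0,2)
Op 7: place WB@(0,0)
Op 8: place BR@(0,3)
Op 9: remove (3,1)
Per-piece attacks for W:
  WB@(0,0): attacks (1,1) (2,2) (3,3) (4,4) [ray(1,1) blocked at (4,4)]
  WQ@(0,2): attacks (0,3) (0,1) (0,0) (1,2) (2,2) (3,2) (4,2) (1,3) (2,4) (1,1) (2,0) [ray(0,1) blocked at (0,3); ray(0,-1) blocked at (0,0)]
  WK@(2,1): attacks (2,2) (2,0) (3,1) (1,1) (3,2) (3,0) (1,2) (1,0)
  WK@(4,4): attacks (4,3) (3,4) (3,3)
Union (18 distinct): (0,0) (0,1) (0,3) (1,0) (1,1) (1,2) (1,3) (2,0) (2,2) (2,4) (3,0) (3,1) (3,2) (3,3) (3,4) (4,2) (4,3) (4,4)

Answer: 18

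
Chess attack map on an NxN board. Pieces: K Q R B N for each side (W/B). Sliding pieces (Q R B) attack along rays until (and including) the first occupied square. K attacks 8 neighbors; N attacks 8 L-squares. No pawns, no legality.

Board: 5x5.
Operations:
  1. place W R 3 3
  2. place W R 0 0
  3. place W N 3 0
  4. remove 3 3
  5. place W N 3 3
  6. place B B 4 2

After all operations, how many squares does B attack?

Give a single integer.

Op 1: place WR@(3,3)
Op 2: place WR@(0,0)
Op 3: place WN@(3,0)
Op 4: remove (3,3)
Op 5: place WN@(3,3)
Op 6: place BB@(4,2)
Per-piece attacks for B:
  BB@(4,2): attacks (3,3) (3,1) (2,0) [ray(-1,1) blocked at (3,3)]
Union (3 distinct): (2,0) (3,1) (3,3)

Answer: 3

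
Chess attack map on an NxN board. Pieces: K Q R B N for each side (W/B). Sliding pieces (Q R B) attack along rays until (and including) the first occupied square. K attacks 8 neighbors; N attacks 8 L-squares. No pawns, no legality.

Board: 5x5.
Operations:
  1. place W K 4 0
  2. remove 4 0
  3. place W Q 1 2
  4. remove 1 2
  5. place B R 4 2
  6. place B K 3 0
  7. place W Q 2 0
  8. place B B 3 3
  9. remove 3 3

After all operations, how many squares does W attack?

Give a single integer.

Op 1: place WK@(4,0)
Op 2: remove (4,0)
Op 3: place WQ@(1,2)
Op 4: remove (1,2)
Op 5: place BR@(4,2)
Op 6: place BK@(3,0)
Op 7: place WQ@(2,0)
Op 8: place BB@(3,3)
Op 9: remove (3,3)
Per-piece attacks for W:
  WQ@(2,0): attacks (2,1) (2,2) (2,3) (2,4) (3,0) (1,0) (0,0) (3,1) (4,2) (1,1) (0,2) [ray(1,0) blocked at (3,0); ray(1,1) blocked at (4,2)]
Union (11 distinct): (0,0) (0,2) (1,0) (1,1) (2,1) (2,2) (2,3) (2,4) (3,0) (3,1) (4,2)

Answer: 11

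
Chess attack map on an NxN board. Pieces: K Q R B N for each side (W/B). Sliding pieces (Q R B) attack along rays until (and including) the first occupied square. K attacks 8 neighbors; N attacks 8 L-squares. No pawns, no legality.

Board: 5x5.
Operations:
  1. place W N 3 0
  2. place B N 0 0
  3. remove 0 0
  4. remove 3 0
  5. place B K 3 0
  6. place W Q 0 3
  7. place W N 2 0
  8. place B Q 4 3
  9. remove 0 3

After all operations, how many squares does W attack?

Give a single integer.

Op 1: place WN@(3,0)
Op 2: place BN@(0,0)
Op 3: remove (0,0)
Op 4: remove (3,0)
Op 5: place BK@(3,0)
Op 6: place WQ@(0,3)
Op 7: place WN@(2,0)
Op 8: place BQ@(4,3)
Op 9: remove (0,3)
Per-piece attacks for W:
  WN@(2,0): attacks (3,2) (4,1) (1,2) (0,1)
Union (4 distinct): (0,1) (1,2) (3,2) (4,1)

Answer: 4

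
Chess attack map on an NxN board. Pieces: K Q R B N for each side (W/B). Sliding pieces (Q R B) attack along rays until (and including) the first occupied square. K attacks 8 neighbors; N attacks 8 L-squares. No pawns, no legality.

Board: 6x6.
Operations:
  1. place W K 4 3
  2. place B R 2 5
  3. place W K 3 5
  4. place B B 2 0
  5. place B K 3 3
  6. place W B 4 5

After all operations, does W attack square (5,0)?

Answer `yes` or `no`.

Op 1: place WK@(4,3)
Op 2: place BR@(2,5)
Op 3: place WK@(3,5)
Op 4: place BB@(2,0)
Op 5: place BK@(3,3)
Op 6: place WB@(4,5)
Per-piece attacks for W:
  WK@(3,5): attacks (3,4) (4,5) (2,5) (4,4) (2,4)
  WK@(4,3): attacks (4,4) (4,2) (5,3) (3,3) (5,4) (5,2) (3,4) (3,2)
  WB@(4,5): attacks (5,4) (3,4) (2,3) (1,2) (0,1)
W attacks (5,0): no

Answer: no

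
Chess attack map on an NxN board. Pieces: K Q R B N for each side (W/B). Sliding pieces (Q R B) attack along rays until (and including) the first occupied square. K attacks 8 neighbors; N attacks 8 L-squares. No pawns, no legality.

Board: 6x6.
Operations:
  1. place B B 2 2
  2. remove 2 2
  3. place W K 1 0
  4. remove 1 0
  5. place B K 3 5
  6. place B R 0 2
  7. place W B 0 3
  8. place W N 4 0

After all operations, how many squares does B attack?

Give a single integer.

Op 1: place BB@(2,2)
Op 2: remove (2,2)
Op 3: place WK@(1,0)
Op 4: remove (1,0)
Op 5: place BK@(3,5)
Op 6: place BR@(0,2)
Op 7: place WB@(0,3)
Op 8: place WN@(4,0)
Per-piece attacks for B:
  BR@(0,2): attacks (0,3) (0,1) (0,0) (1,2) (2,2) (3,2) (4,2) (5,2) [ray(0,1) blocked at (0,3)]
  BK@(3,5): attacks (3,4) (4,5) (2,5) (4,4) (2,4)
Union (13 distinct): (0,0) (0,1) (0,3) (1,2) (2,2) (2,4) (2,5) (3,2) (3,4) (4,2) (4,4) (4,5) (5,2)

Answer: 13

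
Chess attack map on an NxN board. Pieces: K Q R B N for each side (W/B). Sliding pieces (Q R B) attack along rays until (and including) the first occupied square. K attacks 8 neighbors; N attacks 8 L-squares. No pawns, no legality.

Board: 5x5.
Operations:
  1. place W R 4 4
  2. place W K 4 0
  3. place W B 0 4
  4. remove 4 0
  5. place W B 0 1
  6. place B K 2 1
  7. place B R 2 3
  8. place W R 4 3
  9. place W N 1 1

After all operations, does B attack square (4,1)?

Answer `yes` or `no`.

Op 1: place WR@(4,4)
Op 2: place WK@(4,0)
Op 3: place WB@(0,4)
Op 4: remove (4,0)
Op 5: place WB@(0,1)
Op 6: place BK@(2,1)
Op 7: place BR@(2,3)
Op 8: place WR@(4,3)
Op 9: place WN@(1,1)
Per-piece attacks for B:
  BK@(2,1): attacks (2,2) (2,0) (3,1) (1,1) (3,2) (3,0) (1,2) (1,0)
  BR@(2,3): attacks (2,4) (2,2) (2,1) (3,3) (4,3) (1,3) (0,3) [ray(0,-1) blocked at (2,1); ray(1,0) blocked at (4,3)]
B attacks (4,1): no

Answer: no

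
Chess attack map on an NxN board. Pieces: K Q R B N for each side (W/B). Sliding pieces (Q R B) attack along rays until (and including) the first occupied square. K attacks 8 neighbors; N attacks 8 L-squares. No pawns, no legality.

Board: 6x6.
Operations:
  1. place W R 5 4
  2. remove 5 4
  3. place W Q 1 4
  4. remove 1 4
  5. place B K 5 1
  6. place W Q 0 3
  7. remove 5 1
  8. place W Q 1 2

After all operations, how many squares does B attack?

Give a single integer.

Answer: 0

Derivation:
Op 1: place WR@(5,4)
Op 2: remove (5,4)
Op 3: place WQ@(1,4)
Op 4: remove (1,4)
Op 5: place BK@(5,1)
Op 6: place WQ@(0,3)
Op 7: remove (5,1)
Op 8: place WQ@(1,2)
Per-piece attacks for B:
Union (0 distinct): (none)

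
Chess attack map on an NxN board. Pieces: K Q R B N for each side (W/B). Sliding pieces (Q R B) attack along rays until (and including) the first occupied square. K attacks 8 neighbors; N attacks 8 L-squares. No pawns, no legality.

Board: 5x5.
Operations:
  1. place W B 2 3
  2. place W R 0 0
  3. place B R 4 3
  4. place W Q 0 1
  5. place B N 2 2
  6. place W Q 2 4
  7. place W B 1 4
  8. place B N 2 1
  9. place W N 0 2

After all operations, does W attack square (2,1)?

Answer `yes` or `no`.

Op 1: place WB@(2,3)
Op 2: place WR@(0,0)
Op 3: place BR@(4,3)
Op 4: place WQ@(0,1)
Op 5: place BN@(2,2)
Op 6: place WQ@(2,4)
Op 7: place WB@(1,4)
Op 8: place BN@(2,1)
Op 9: place WN@(0,2)
Per-piece attacks for W:
  WR@(0,0): attacks (0,1) (1,0) (2,0) (3,0) (4,0) [ray(0,1) blocked at (0,1)]
  WQ@(0,1): attacks (0,2) (0,0) (1,1) (2,1) (1,2) (2,3) (1,0) [ray(0,1) blocked at (0,2); ray(0,-1) blocked at (0,0); ray(1,0) blocked at (2,1); ray(1,1) blocked at (2,3)]
  WN@(0,2): attacks (1,4) (2,3) (1,0) (2,1)
  WB@(1,4): attacks (2,3) (0,3) [ray(1,-1) blocked at (2,3)]
  WB@(2,3): attacks (3,4) (3,2) (4,1) (1,4) (1,2) (0,1) [ray(-1,1) blocked at (1,4); ray(-1,-1) blocked at (0,1)]
  WQ@(2,4): attacks (2,3) (3,4) (4,4) (1,4) (3,3) (4,2) (1,3) (0,2) [ray(0,-1) blocked at (2,3); ray(-1,0) blocked at (1,4); ray(-1,-1) blocked at (0,2)]
W attacks (2,1): yes

Answer: yes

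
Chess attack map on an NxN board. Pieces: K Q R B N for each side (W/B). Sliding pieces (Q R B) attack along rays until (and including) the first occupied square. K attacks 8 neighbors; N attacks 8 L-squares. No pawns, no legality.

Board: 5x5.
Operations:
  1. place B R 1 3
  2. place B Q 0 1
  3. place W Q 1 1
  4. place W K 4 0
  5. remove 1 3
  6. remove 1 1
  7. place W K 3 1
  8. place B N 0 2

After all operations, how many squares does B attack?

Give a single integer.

Answer: 10

Derivation:
Op 1: place BR@(1,3)
Op 2: place BQ@(0,1)
Op 3: place WQ@(1,1)
Op 4: place WK@(4,0)
Op 5: remove (1,3)
Op 6: remove (1,1)
Op 7: place WK@(3,1)
Op 8: place BN@(0,2)
Per-piece attacks for B:
  BQ@(0,1): attacks (0,2) (0,0) (1,1) (2,1) (3,1) (1,2) (2,3) (3,4) (1,0) [ray(0,1) blocked at (0,2); ray(1,0) blocked at (3,1)]
  BN@(0,2): attacks (1,4) (2,3) (1,0) (2,1)
Union (10 distinct): (0,0) (0,2) (1,0) (1,1) (1,2) (1,4) (2,1) (2,3) (3,1) (3,4)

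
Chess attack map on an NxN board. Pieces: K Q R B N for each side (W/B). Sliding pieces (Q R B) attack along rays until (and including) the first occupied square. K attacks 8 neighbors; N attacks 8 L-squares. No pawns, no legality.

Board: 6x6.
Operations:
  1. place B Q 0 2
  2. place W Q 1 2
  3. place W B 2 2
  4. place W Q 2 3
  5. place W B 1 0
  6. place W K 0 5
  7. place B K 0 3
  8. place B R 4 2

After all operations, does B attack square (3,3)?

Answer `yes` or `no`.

Answer: no

Derivation:
Op 1: place BQ@(0,2)
Op 2: place WQ@(1,2)
Op 3: place WB@(2,2)
Op 4: place WQ@(2,3)
Op 5: place WB@(1,0)
Op 6: place WK@(0,5)
Op 7: place BK@(0,3)
Op 8: place BR@(4,2)
Per-piece attacks for B:
  BQ@(0,2): attacks (0,3) (0,1) (0,0) (1,2) (1,3) (2,4) (3,5) (1,1) (2,0) [ray(0,1) blocked at (0,3); ray(1,0) blocked at (1,2)]
  BK@(0,3): attacks (0,4) (0,2) (1,3) (1,4) (1,2)
  BR@(4,2): attacks (4,3) (4,4) (4,5) (4,1) (4,0) (5,2) (3,2) (2,2) [ray(-1,0) blocked at (2,2)]
B attacks (3,3): no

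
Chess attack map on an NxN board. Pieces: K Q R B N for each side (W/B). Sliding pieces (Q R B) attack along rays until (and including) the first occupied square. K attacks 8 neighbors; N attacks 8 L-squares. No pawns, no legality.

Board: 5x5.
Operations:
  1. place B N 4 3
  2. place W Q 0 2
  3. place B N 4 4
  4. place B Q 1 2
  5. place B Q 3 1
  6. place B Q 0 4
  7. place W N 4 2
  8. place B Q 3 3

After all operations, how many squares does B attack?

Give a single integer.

Answer: 24

Derivation:
Op 1: place BN@(4,3)
Op 2: place WQ@(0,2)
Op 3: place BN@(4,4)
Op 4: place BQ@(1,2)
Op 5: place BQ@(3,1)
Op 6: place BQ@(0,4)
Op 7: place WN@(4,2)
Op 8: place BQ@(3,3)
Per-piece attacks for B:
  BQ@(0,4): attacks (0,3) (0,2) (1,4) (2,4) (3,4) (4,4) (1,3) (2,2) (3,1) [ray(0,-1) blocked at (0,2); ray(1,0) blocked at (4,4); ray(1,-1) blocked at (3,1)]
  BQ@(1,2): attacks (1,3) (1,4) (1,1) (1,0) (2,2) (3,2) (4,2) (0,2) (2,3) (3,4) (2,1) (3,0) (0,3) (0,1) [ray(1,0) blocked at (4,2); ray(-1,0) blocked at (0,2)]
  BQ@(3,1): attacks (3,2) (3,3) (3,0) (4,1) (2,1) (1,1) (0,1) (4,2) (4,0) (2,2) (1,3) (0,4) (2,0) [ray(0,1) blocked at (3,3); ray(1,1) blocked at (4,2); ray(-1,1) blocked at (0,4)]
  BQ@(3,3): attacks (3,4) (3,2) (3,1) (4,3) (2,3) (1,3) (0,3) (4,4) (4,2) (2,4) (2,2) (1,1) (0,0) [ray(0,-1) blocked at (3,1); ray(1,0) blocked at (4,3); ray(1,1) blocked at (4,4); ray(1,-1) blocked at (4,2)]
  BN@(4,3): attacks (2,4) (3,1) (2,2)
  BN@(4,4): attacks (3,2) (2,3)
Union (24 distinct): (0,0) (0,1) (0,2) (0,3) (0,4) (1,0) (1,1) (1,3) (1,4) (2,0) (2,1) (2,2) (2,3) (2,4) (3,0) (3,1) (3,2) (3,3) (3,4) (4,0) (4,1) (4,2) (4,3) (4,4)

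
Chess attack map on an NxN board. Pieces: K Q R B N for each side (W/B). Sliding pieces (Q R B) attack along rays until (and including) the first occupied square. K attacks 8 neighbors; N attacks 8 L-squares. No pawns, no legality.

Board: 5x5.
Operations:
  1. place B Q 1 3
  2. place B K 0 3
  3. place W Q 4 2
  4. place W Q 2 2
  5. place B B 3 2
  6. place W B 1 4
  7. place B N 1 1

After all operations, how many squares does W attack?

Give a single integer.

Op 1: place BQ@(1,3)
Op 2: place BK@(0,3)
Op 3: place WQ@(4,2)
Op 4: place WQ@(2,2)
Op 5: place BB@(3,2)
Op 6: place WB@(1,4)
Op 7: place BN@(1,1)
Per-piece attacks for W:
  WB@(1,4): attacks (2,3) (3,2) (0,3) [ray(1,-1) blocked at (3,2); ray(-1,-1) blocked at (0,3)]
  WQ@(2,2): attacks (2,3) (2,4) (2,1) (2,0) (3,2) (1,2) (0,2) (3,3) (4,4) (3,1) (4,0) (1,3) (1,1) [ray(1,0) blocked at (3,2); ray(-1,1) blocked at (1,3); ray(-1,-1) blocked at (1,1)]
  WQ@(4,2): attacks (4,3) (4,4) (4,1) (4,0) (3,2) (3,3) (2,4) (3,1) (2,0) [ray(-1,0) blocked at (3,2)]
Union (16 distinct): (0,2) (0,3) (1,1) (1,2) (1,3) (2,0) (2,1) (2,3) (2,4) (3,1) (3,2) (3,3) (4,0) (4,1) (4,3) (4,4)

Answer: 16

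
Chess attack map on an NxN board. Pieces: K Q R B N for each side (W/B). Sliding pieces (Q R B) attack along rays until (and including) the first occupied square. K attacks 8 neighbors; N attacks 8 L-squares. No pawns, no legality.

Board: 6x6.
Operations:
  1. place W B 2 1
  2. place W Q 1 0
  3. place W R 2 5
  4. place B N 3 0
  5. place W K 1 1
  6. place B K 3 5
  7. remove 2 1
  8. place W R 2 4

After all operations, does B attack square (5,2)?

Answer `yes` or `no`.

Op 1: place WB@(2,1)
Op 2: place WQ@(1,0)
Op 3: place WR@(2,5)
Op 4: place BN@(3,0)
Op 5: place WK@(1,1)
Op 6: place BK@(3,5)
Op 7: remove (2,1)
Op 8: place WR@(2,4)
Per-piece attacks for B:
  BN@(3,0): attacks (4,2) (5,1) (2,2) (1,1)
  BK@(3,5): attacks (3,4) (4,5) (2,5) (4,4) (2,4)
B attacks (5,2): no

Answer: no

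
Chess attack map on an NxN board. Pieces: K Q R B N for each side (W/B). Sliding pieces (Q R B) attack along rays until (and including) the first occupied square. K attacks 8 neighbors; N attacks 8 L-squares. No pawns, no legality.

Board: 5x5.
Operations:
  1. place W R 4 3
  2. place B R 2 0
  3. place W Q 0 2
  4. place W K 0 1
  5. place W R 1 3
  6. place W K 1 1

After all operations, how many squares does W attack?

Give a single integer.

Answer: 21

Derivation:
Op 1: place WR@(4,3)
Op 2: place BR@(2,0)
Op 3: place WQ@(0,2)
Op 4: place WK@(0,1)
Op 5: place WR@(1,3)
Op 6: place WK@(1,1)
Per-piece attacks for W:
  WK@(0,1): attacks (0,2) (0,0) (1,1) (1,2) (1,0)
  WQ@(0,2): attacks (0,3) (0,4) (0,1) (1,2) (2,2) (3,2) (4,2) (1,3) (1,1) [ray(0,-1) blocked at (0,1); ray(1,1) blocked at (1,3); ray(1,-1) blocked at (1,1)]
  WK@(1,1): attacks (1,2) (1,0) (2,1) (0,1) (2,2) (2,0) (0,2) (0,0)
  WR@(1,3): attacks (1,4) (1,2) (1,1) (2,3) (3,3) (4,3) (0,3) [ray(0,-1) blocked at (1,1); ray(1,0) blocked at (4,3)]
  WR@(4,3): attacks (4,4) (4,2) (4,1) (4,0) (3,3) (2,3) (1,3) [ray(-1,0) blocked at (1,3)]
Union (21 distinct): (0,0) (0,1) (0,2) (0,3) (0,4) (1,0) (1,1) (1,2) (1,3) (1,4) (2,0) (2,1) (2,2) (2,3) (3,2) (3,3) (4,0) (4,1) (4,2) (4,3) (4,4)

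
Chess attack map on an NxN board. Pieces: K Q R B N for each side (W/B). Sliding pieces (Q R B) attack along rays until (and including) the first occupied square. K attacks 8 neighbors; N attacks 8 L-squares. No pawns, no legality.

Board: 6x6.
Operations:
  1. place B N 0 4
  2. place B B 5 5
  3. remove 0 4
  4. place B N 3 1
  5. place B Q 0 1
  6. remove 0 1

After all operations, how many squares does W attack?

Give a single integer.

Op 1: place BN@(0,4)
Op 2: place BB@(5,5)
Op 3: remove (0,4)
Op 4: place BN@(3,1)
Op 5: place BQ@(0,1)
Op 6: remove (0,1)
Per-piece attacks for W:
Union (0 distinct): (none)

Answer: 0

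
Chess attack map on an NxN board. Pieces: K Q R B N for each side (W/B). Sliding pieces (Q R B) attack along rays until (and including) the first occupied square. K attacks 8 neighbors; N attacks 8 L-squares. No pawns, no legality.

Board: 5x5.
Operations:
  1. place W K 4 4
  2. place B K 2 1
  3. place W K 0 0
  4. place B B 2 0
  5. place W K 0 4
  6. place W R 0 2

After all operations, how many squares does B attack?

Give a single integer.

Op 1: place WK@(4,4)
Op 2: place BK@(2,1)
Op 3: place WK@(0,0)
Op 4: place BB@(2,0)
Op 5: place WK@(0,4)
Op 6: place WR@(0,2)
Per-piece attacks for B:
  BB@(2,0): attacks (3,1) (4,2) (1,1) (0,2) [ray(-1,1) blocked at (0,2)]
  BK@(2,1): attacks (2,2) (2,0) (3,1) (1,1) (3,2) (3,0) (1,2) (1,0)
Union (10 distinct): (0,2) (1,0) (1,1) (1,2) (2,0) (2,2) (3,0) (3,1) (3,2) (4,2)

Answer: 10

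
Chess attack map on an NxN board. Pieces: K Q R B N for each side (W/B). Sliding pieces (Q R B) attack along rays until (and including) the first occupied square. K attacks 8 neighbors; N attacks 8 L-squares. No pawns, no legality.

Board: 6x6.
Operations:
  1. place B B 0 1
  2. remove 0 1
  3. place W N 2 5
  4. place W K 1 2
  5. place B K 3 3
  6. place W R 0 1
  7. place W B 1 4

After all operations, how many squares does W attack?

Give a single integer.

Answer: 19

Derivation:
Op 1: place BB@(0,1)
Op 2: remove (0,1)
Op 3: place WN@(2,5)
Op 4: place WK@(1,2)
Op 5: place BK@(3,3)
Op 6: place WR@(0,1)
Op 7: place WB@(1,4)
Per-piece attacks for W:
  WR@(0,1): attacks (0,2) (0,3) (0,4) (0,5) (0,0) (1,1) (2,1) (3,1) (4,1) (5,1)
  WK@(1,2): attacks (1,3) (1,1) (2,2) (0,2) (2,3) (2,1) (0,3) (0,1)
  WB@(1,4): attacks (2,5) (2,3) (3,2) (4,1) (5,0) (0,5) (0,3) [ray(1,1) blocked at (2,5)]
  WN@(2,5): attacks (3,3) (4,4) (1,3) (0,4)
Union (19 distinct): (0,0) (0,1) (0,2) (0,3) (0,4) (0,5) (1,1) (1,3) (2,1) (2,2) (2,3) (2,5) (3,1) (3,2) (3,3) (4,1) (4,4) (5,0) (5,1)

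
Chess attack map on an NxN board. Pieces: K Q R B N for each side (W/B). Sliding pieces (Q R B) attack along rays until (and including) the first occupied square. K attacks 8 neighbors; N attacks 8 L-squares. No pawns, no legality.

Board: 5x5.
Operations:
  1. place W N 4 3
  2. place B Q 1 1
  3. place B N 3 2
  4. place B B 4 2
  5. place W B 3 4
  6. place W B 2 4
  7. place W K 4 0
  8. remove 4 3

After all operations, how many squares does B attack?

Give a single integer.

Op 1: place WN@(4,3)
Op 2: place BQ@(1,1)
Op 3: place BN@(3,2)
Op 4: place BB@(4,2)
Op 5: place WB@(3,4)
Op 6: place WB@(2,4)
Op 7: place WK@(4,0)
Op 8: remove (4,3)
Per-piece attacks for B:
  BQ@(1,1): attacks (1,2) (1,3) (1,4) (1,0) (2,1) (3,1) (4,1) (0,1) (2,2) (3,3) (4,4) (2,0) (0,2) (0,0)
  BN@(3,2): attacks (4,4) (2,4) (1,3) (4,0) (2,0) (1,1)
  BB@(4,2): attacks (3,3) (2,4) (3,1) (2,0) [ray(-1,1) blocked at (2,4)]
Union (17 distinct): (0,0) (0,1) (0,2) (1,0) (1,1) (1,2) (1,3) (1,4) (2,0) (2,1) (2,2) (2,4) (3,1) (3,3) (4,0) (4,1) (4,4)

Answer: 17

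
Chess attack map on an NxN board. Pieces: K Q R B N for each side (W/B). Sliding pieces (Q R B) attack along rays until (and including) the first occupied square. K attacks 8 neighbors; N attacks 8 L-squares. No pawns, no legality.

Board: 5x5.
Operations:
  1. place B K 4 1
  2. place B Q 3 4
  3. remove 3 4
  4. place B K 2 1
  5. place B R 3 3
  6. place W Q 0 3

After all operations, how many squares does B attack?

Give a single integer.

Answer: 15

Derivation:
Op 1: place BK@(4,1)
Op 2: place BQ@(3,4)
Op 3: remove (3,4)
Op 4: place BK@(2,1)
Op 5: place BR@(3,3)
Op 6: place WQ@(0,3)
Per-piece attacks for B:
  BK@(2,1): attacks (2,2) (2,0) (3,1) (1,1) (3,2) (3,0) (1,2) (1,0)
  BR@(3,3): attacks (3,4) (3,2) (3,1) (3,0) (4,3) (2,3) (1,3) (0,3) [ray(-1,0) blocked at (0,3)]
  BK@(4,1): attacks (4,2) (4,0) (3,1) (3,2) (3,0)
Union (15 distinct): (0,3) (1,0) (1,1) (1,2) (1,3) (2,0) (2,2) (2,3) (3,0) (3,1) (3,2) (3,4) (4,0) (4,2) (4,3)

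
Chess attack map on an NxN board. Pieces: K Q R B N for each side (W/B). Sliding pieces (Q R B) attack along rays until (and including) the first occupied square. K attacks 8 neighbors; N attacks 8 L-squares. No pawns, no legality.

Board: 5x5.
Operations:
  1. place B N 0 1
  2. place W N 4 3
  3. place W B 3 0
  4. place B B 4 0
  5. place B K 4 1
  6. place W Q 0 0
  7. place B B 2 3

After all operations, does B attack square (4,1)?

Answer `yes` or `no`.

Answer: yes

Derivation:
Op 1: place BN@(0,1)
Op 2: place WN@(4,3)
Op 3: place WB@(3,0)
Op 4: place BB@(4,0)
Op 5: place BK@(4,1)
Op 6: place WQ@(0,0)
Op 7: place BB@(2,3)
Per-piece attacks for B:
  BN@(0,1): attacks (1,3) (2,2) (2,0)
  BB@(2,3): attacks (3,4) (3,2) (4,1) (1,4) (1,2) (0,1) [ray(1,-1) blocked at (4,1); ray(-1,-1) blocked at (0,1)]
  BB@(4,0): attacks (3,1) (2,2) (1,3) (0,4)
  BK@(4,1): attacks (4,2) (4,0) (3,1) (3,2) (3,0)
B attacks (4,1): yes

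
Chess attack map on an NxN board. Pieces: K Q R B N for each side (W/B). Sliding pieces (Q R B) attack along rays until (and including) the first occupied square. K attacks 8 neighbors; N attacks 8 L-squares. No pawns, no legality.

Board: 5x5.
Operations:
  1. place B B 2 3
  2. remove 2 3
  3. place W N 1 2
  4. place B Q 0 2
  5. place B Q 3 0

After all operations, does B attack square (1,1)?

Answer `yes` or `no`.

Op 1: place BB@(2,3)
Op 2: remove (2,3)
Op 3: place WN@(1,2)
Op 4: place BQ@(0,2)
Op 5: place BQ@(3,0)
Per-piece attacks for B:
  BQ@(0,2): attacks (0,3) (0,4) (0,1) (0,0) (1,2) (1,3) (2,4) (1,1) (2,0) [ray(1,0) blocked at (1,2)]
  BQ@(3,0): attacks (3,1) (3,2) (3,3) (3,4) (4,0) (2,0) (1,0) (0,0) (4,1) (2,1) (1,2) [ray(-1,1) blocked at (1,2)]
B attacks (1,1): yes

Answer: yes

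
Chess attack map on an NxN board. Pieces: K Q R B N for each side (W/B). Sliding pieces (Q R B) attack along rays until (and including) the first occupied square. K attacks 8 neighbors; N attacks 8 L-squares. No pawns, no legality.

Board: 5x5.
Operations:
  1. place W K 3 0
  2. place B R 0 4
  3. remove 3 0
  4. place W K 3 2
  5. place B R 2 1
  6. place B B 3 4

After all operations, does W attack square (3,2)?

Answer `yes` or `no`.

Op 1: place WK@(3,0)
Op 2: place BR@(0,4)
Op 3: remove (3,0)
Op 4: place WK@(3,2)
Op 5: place BR@(2,1)
Op 6: place BB@(3,4)
Per-piece attacks for W:
  WK@(3,2): attacks (3,3) (3,1) (4,2) (2,2) (4,3) (4,1) (2,3) (2,1)
W attacks (3,2): no

Answer: no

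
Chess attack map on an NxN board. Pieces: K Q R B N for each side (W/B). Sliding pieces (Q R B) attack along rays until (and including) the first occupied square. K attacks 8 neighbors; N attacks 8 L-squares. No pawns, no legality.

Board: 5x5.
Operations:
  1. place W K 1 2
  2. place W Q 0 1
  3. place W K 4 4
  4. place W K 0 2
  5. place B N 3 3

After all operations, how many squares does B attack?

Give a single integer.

Op 1: place WK@(1,2)
Op 2: place WQ@(0,1)
Op 3: place WK@(4,4)
Op 4: place WK@(0,2)
Op 5: place BN@(3,3)
Per-piece attacks for B:
  BN@(3,3): attacks (1,4) (4,1) (2,1) (1,2)
Union (4 distinct): (1,2) (1,4) (2,1) (4,1)

Answer: 4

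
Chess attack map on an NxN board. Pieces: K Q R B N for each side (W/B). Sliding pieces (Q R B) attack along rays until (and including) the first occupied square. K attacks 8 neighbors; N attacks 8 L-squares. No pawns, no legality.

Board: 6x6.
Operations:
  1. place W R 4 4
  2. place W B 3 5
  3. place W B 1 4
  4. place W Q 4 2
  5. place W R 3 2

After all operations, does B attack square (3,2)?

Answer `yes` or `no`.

Op 1: place WR@(4,4)
Op 2: place WB@(3,5)
Op 3: place WB@(1,4)
Op 4: place WQ@(4,2)
Op 5: place WR@(3,2)
Per-piece attacks for B:
B attacks (3,2): no

Answer: no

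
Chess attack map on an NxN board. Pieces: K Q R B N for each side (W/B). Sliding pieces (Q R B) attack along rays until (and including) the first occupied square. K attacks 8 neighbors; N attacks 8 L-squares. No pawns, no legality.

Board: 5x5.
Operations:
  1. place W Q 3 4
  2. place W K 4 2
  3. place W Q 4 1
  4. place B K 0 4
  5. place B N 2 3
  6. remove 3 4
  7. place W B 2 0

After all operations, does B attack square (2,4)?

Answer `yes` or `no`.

Op 1: place WQ@(3,4)
Op 2: place WK@(4,2)
Op 3: place WQ@(4,1)
Op 4: place BK@(0,4)
Op 5: place BN@(2,3)
Op 6: remove (3,4)
Op 7: place WB@(2,0)
Per-piece attacks for B:
  BK@(0,4): attacks (0,3) (1,4) (1,3)
  BN@(2,3): attacks (4,4) (0,4) (3,1) (4,2) (1,1) (0,2)
B attacks (2,4): no

Answer: no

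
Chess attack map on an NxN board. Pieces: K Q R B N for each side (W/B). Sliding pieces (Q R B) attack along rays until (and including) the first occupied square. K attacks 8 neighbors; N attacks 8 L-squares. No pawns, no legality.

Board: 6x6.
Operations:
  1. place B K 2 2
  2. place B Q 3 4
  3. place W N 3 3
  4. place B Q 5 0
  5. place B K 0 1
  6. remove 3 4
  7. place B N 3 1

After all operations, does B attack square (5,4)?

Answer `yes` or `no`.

Answer: yes

Derivation:
Op 1: place BK@(2,2)
Op 2: place BQ@(3,4)
Op 3: place WN@(3,3)
Op 4: place BQ@(5,0)
Op 5: place BK@(0,1)
Op 6: remove (3,4)
Op 7: place BN@(3,1)
Per-piece attacks for B:
  BK@(0,1): attacks (0,2) (0,0) (1,1) (1,2) (1,0)
  BK@(2,2): attacks (2,3) (2,1) (3,2) (1,2) (3,3) (3,1) (1,3) (1,1)
  BN@(3,1): attacks (4,3) (5,2) (2,3) (1,2) (5,0) (1,0)
  BQ@(5,0): attacks (5,1) (5,2) (5,3) (5,4) (5,5) (4,0) (3,0) (2,0) (1,0) (0,0) (4,1) (3,2) (2,3) (1,4) (0,5)
B attacks (5,4): yes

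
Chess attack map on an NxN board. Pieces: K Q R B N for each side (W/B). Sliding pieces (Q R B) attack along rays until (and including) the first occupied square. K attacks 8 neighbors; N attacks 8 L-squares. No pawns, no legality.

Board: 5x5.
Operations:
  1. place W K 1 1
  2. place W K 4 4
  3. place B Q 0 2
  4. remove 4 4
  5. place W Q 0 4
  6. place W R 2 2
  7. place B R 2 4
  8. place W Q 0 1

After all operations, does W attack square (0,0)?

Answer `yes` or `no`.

Op 1: place WK@(1,1)
Op 2: place WK@(4,4)
Op 3: place BQ@(0,2)
Op 4: remove (4,4)
Op 5: place WQ@(0,4)
Op 6: place WR@(2,2)
Op 7: place BR@(2,4)
Op 8: place WQ@(0,1)
Per-piece attacks for W:
  WQ@(0,1): attacks (0,2) (0,0) (1,1) (1,2) (2,3) (3,4) (1,0) [ray(0,1) blocked at (0,2); ray(1,0) blocked at (1,1)]
  WQ@(0,4): attacks (0,3) (0,2) (1,4) (2,4) (1,3) (2,2) [ray(0,-1) blocked at (0,2); ray(1,0) blocked at (2,4); ray(1,-1) blocked at (2,2)]
  WK@(1,1): attacks (1,2) (1,0) (2,1) (0,1) (2,2) (2,0) (0,2) (0,0)
  WR@(2,2): attacks (2,3) (2,4) (2,1) (2,0) (3,2) (4,2) (1,2) (0,2) [ray(0,1) blocked at (2,4); ray(-1,0) blocked at (0,2)]
W attacks (0,0): yes

Answer: yes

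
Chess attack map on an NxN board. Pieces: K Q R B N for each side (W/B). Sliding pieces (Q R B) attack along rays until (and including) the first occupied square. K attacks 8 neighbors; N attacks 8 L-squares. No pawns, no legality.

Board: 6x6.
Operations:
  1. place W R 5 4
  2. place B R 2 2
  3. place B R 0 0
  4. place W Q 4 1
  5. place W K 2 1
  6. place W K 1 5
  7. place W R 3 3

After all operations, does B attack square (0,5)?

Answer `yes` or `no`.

Answer: yes

Derivation:
Op 1: place WR@(5,4)
Op 2: place BR@(2,2)
Op 3: place BR@(0,0)
Op 4: place WQ@(4,1)
Op 5: place WK@(2,1)
Op 6: place WK@(1,5)
Op 7: place WR@(3,3)
Per-piece attacks for B:
  BR@(0,0): attacks (0,1) (0,2) (0,3) (0,4) (0,5) (1,0) (2,0) (3,0) (4,0) (5,0)
  BR@(2,2): attacks (2,3) (2,4) (2,5) (2,1) (3,2) (4,2) (5,2) (1,2) (0,2) [ray(0,-1) blocked at (2,1)]
B attacks (0,5): yes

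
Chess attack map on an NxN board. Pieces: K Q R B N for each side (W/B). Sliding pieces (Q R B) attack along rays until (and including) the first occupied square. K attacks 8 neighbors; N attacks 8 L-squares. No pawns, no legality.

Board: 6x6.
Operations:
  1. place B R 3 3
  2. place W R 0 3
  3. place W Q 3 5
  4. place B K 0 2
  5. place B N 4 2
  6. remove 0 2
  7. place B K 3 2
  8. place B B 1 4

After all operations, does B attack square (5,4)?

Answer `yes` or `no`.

Op 1: place BR@(3,3)
Op 2: place WR@(0,3)
Op 3: place WQ@(3,5)
Op 4: place BK@(0,2)
Op 5: place BN@(4,2)
Op 6: remove (0,2)
Op 7: place BK@(3,2)
Op 8: place BB@(1,4)
Per-piece attacks for B:
  BB@(1,4): attacks (2,5) (2,3) (3,2) (0,5) (0,3) [ray(1,-1) blocked at (3,2); ray(-1,-1) blocked at (0,3)]
  BK@(3,2): attacks (3,3) (3,1) (4,2) (2,2) (4,3) (4,1) (2,3) (2,1)
  BR@(3,3): attacks (3,4) (3,5) (3,2) (4,3) (5,3) (2,3) (1,3) (0,3) [ray(0,1) blocked at (3,5); ray(0,-1) blocked at (3,2); ray(-1,0) blocked at (0,3)]
  BN@(4,2): attacks (5,4) (3,4) (2,3) (5,0) (3,0) (2,1)
B attacks (5,4): yes

Answer: yes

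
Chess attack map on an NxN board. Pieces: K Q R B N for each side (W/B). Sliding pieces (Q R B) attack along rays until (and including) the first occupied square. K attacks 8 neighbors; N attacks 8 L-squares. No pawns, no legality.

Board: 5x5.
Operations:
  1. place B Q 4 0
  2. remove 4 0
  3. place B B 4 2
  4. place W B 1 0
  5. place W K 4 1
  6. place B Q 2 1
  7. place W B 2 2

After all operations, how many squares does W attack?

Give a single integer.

Op 1: place BQ@(4,0)
Op 2: remove (4,0)
Op 3: place BB@(4,2)
Op 4: place WB@(1,0)
Op 5: place WK@(4,1)
Op 6: place BQ@(2,1)
Op 7: place WB@(2,2)
Per-piece attacks for W:
  WB@(1,0): attacks (2,1) (0,1) [ray(1,1) blocked at (2,1)]
  WB@(2,2): attacks (3,3) (4,4) (3,1) (4,0) (1,3) (0,4) (1,1) (0,0)
  WK@(4,1): attacks (4,2) (4,0) (3,1) (3,2) (3,0)
Union (13 distinct): (0,0) (0,1) (0,4) (1,1) (1,3) (2,1) (3,0) (3,1) (3,2) (3,3) (4,0) (4,2) (4,4)

Answer: 13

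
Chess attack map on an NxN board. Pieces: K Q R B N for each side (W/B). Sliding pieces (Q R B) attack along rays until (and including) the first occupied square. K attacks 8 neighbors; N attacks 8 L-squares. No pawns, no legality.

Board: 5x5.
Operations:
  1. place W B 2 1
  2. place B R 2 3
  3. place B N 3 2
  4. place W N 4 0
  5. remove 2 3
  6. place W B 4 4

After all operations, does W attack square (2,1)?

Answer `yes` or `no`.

Answer: yes

Derivation:
Op 1: place WB@(2,1)
Op 2: place BR@(2,3)
Op 3: place BN@(3,2)
Op 4: place WN@(4,0)
Op 5: remove (2,3)
Op 6: place WB@(4,4)
Per-piece attacks for W:
  WB@(2,1): attacks (3,2) (3,0) (1,2) (0,3) (1,0) [ray(1,1) blocked at (3,2)]
  WN@(4,0): attacks (3,2) (2,1)
  WB@(4,4): attacks (3,3) (2,2) (1,1) (0,0)
W attacks (2,1): yes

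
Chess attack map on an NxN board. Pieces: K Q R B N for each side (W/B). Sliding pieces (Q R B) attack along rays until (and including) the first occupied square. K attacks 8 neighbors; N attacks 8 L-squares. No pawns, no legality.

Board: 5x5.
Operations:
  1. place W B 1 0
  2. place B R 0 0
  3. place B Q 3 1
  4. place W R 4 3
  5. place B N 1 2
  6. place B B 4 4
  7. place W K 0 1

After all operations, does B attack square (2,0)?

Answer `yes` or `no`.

Op 1: place WB@(1,0)
Op 2: place BR@(0,0)
Op 3: place BQ@(3,1)
Op 4: place WR@(4,3)
Op 5: place BN@(1,2)
Op 6: place BB@(4,4)
Op 7: place WK@(0,1)
Per-piece attacks for B:
  BR@(0,0): attacks (0,1) (1,0) [ray(0,1) blocked at (0,1); ray(1,0) blocked at (1,0)]
  BN@(1,2): attacks (2,4) (3,3) (0,4) (2,0) (3,1) (0,0)
  BQ@(3,1): attacks (3,2) (3,3) (3,4) (3,0) (4,1) (2,1) (1,1) (0,1) (4,2) (4,0) (2,2) (1,3) (0,4) (2,0) [ray(-1,0) blocked at (0,1)]
  BB@(4,4): attacks (3,3) (2,2) (1,1) (0,0) [ray(-1,-1) blocked at (0,0)]
B attacks (2,0): yes

Answer: yes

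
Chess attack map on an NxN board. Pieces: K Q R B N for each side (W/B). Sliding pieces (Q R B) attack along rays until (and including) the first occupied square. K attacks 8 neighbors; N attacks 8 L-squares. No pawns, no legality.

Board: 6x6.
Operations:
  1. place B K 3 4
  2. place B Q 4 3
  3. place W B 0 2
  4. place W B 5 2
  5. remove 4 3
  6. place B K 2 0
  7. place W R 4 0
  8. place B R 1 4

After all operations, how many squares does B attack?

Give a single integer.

Answer: 18

Derivation:
Op 1: place BK@(3,4)
Op 2: place BQ@(4,3)
Op 3: place WB@(0,2)
Op 4: place WB@(5,2)
Op 5: remove (4,3)
Op 6: place BK@(2,0)
Op 7: place WR@(4,0)
Op 8: place BR@(1,4)
Per-piece attacks for B:
  BR@(1,4): attacks (1,5) (1,3) (1,2) (1,1) (1,0) (2,4) (3,4) (0,4) [ray(1,0) blocked at (3,4)]
  BK@(2,0): attacks (2,1) (3,0) (1,0) (3,1) (1,1)
  BK@(3,4): attacks (3,5) (3,3) (4,4) (2,4) (4,5) (4,3) (2,5) (2,3)
Union (18 distinct): (0,4) (1,0) (1,1) (1,2) (1,3) (1,5) (2,1) (2,3) (2,4) (2,5) (3,0) (3,1) (3,3) (3,4) (3,5) (4,3) (4,4) (4,5)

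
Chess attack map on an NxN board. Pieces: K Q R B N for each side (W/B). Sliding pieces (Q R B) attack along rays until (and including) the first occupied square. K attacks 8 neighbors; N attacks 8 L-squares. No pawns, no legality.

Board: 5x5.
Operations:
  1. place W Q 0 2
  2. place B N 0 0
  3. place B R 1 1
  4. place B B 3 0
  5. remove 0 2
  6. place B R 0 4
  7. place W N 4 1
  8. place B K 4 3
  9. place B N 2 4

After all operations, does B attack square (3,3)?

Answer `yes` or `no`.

Op 1: place WQ@(0,2)
Op 2: place BN@(0,0)
Op 3: place BR@(1,1)
Op 4: place BB@(3,0)
Op 5: remove (0,2)
Op 6: place BR@(0,4)
Op 7: place WN@(4,1)
Op 8: place BK@(4,3)
Op 9: place BN@(2,4)
Per-piece attacks for B:
  BN@(0,0): attacks (1,2) (2,1)
  BR@(0,4): attacks (0,3) (0,2) (0,1) (0,0) (1,4) (2,4) [ray(0,-1) blocked at (0,0); ray(1,0) blocked at (2,4)]
  BR@(1,1): attacks (1,2) (1,3) (1,4) (1,0) (2,1) (3,1) (4,1) (0,1) [ray(1,0) blocked at (4,1)]
  BN@(2,4): attacks (3,2) (4,3) (1,2) (0,3)
  BB@(3,0): attacks (4,1) (2,1) (1,2) (0,3) [ray(1,1) blocked at (4,1)]
  BK@(4,3): attacks (4,4) (4,2) (3,3) (3,4) (3,2)
B attacks (3,3): yes

Answer: yes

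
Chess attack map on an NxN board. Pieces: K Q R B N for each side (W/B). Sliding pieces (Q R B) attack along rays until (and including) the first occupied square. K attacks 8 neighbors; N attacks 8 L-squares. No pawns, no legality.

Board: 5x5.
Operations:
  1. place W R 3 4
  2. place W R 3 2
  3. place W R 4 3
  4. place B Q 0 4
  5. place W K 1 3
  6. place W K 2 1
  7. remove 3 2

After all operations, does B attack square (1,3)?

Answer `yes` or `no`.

Op 1: place WR@(3,4)
Op 2: place WR@(3,2)
Op 3: place WR@(4,3)
Op 4: place BQ@(0,4)
Op 5: place WK@(1,3)
Op 6: place WK@(2,1)
Op 7: remove (3,2)
Per-piece attacks for B:
  BQ@(0,4): attacks (0,3) (0,2) (0,1) (0,0) (1,4) (2,4) (3,4) (1,3) [ray(1,0) blocked at (3,4); ray(1,-1) blocked at (1,3)]
B attacks (1,3): yes

Answer: yes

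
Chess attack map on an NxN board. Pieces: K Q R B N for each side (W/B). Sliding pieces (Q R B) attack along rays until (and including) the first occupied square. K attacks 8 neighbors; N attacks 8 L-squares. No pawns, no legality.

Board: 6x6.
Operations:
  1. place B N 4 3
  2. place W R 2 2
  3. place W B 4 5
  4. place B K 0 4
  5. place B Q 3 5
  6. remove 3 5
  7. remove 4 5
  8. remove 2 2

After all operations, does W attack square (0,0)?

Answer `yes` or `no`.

Op 1: place BN@(4,3)
Op 2: place WR@(2,2)
Op 3: place WB@(4,5)
Op 4: place BK@(0,4)
Op 5: place BQ@(3,5)
Op 6: remove (3,5)
Op 7: remove (4,5)
Op 8: remove (2,2)
Per-piece attacks for W:
W attacks (0,0): no

Answer: no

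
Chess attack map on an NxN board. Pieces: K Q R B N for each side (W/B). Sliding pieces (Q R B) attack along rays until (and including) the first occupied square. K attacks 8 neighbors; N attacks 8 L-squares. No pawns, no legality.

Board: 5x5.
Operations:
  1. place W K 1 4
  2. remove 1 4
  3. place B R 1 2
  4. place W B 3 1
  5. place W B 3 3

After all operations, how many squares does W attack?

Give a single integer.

Op 1: place WK@(1,4)
Op 2: remove (1,4)
Op 3: place BR@(1,2)
Op 4: place WB@(3,1)
Op 5: place WB@(3,3)
Per-piece attacks for W:
  WB@(3,1): attacks (4,2) (4,0) (2,2) (1,3) (0,4) (2,0)
  WB@(3,3): attacks (4,4) (4,2) (2,4) (2,2) (1,1) (0,0)
Union (10 distinct): (0,0) (0,4) (1,1) (1,3) (2,0) (2,2) (2,4) (4,0) (4,2) (4,4)

Answer: 10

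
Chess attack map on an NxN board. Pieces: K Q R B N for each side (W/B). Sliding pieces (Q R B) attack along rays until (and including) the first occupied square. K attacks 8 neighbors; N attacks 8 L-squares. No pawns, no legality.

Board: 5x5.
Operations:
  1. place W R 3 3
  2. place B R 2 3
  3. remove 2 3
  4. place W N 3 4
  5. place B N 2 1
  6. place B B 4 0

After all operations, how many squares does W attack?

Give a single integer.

Answer: 10

Derivation:
Op 1: place WR@(3,3)
Op 2: place BR@(2,3)
Op 3: remove (2,3)
Op 4: place WN@(3,4)
Op 5: place BN@(2,1)
Op 6: place BB@(4,0)
Per-piece attacks for W:
  WR@(3,3): attacks (3,4) (3,2) (3,1) (3,0) (4,3) (2,3) (1,3) (0,3) [ray(0,1) blocked at (3,4)]
  WN@(3,4): attacks (4,2) (2,2) (1,3)
Union (10 distinct): (0,3) (1,3) (2,2) (2,3) (3,0) (3,1) (3,2) (3,4) (4,2) (4,3)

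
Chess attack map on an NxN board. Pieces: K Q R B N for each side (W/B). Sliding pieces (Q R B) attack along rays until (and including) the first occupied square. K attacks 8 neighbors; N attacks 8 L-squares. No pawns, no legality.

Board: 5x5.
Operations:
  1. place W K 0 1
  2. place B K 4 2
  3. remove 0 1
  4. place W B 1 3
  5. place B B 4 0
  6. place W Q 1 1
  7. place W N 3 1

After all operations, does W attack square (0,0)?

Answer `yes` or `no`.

Op 1: place WK@(0,1)
Op 2: place BK@(4,2)
Op 3: remove (0,1)
Op 4: place WB@(1,3)
Op 5: place BB@(4,0)
Op 6: place WQ@(1,1)
Op 7: place WN@(3,1)
Per-piece attacks for W:
  WQ@(1,1): attacks (1,2) (1,3) (1,0) (2,1) (3,1) (0,1) (2,2) (3,3) (4,4) (2,0) (0,2) (0,0) [ray(0,1) blocked at (1,3); ray(1,0) blocked at (3,1)]
  WB@(1,3): attacks (2,4) (2,2) (3,1) (0,4) (0,2) [ray(1,-1) blocked at (3,1)]
  WN@(3,1): attacks (4,3) (2,3) (1,2) (1,0)
W attacks (0,0): yes

Answer: yes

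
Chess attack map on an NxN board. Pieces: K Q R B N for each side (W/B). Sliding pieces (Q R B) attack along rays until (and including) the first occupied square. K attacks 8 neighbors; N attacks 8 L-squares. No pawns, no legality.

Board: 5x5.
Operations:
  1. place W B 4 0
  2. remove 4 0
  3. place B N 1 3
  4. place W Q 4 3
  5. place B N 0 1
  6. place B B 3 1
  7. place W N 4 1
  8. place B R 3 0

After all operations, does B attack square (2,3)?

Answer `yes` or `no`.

Op 1: place WB@(4,0)
Op 2: remove (4,0)
Op 3: place BN@(1,3)
Op 4: place WQ@(4,3)
Op 5: place BN@(0,1)
Op 6: place BB@(3,1)
Op 7: place WN@(4,1)
Op 8: place BR@(3,0)
Per-piece attacks for B:
  BN@(0,1): attacks (1,3) (2,2) (2,0)
  BN@(1,3): attacks (3,4) (2,1) (3,2) (0,1)
  BR@(3,0): attacks (3,1) (4,0) (2,0) (1,0) (0,0) [ray(0,1) blocked at (3,1)]
  BB@(3,1): attacks (4,2) (4,0) (2,2) (1,3) (2,0) [ray(-1,1) blocked at (1,3)]
B attacks (2,3): no

Answer: no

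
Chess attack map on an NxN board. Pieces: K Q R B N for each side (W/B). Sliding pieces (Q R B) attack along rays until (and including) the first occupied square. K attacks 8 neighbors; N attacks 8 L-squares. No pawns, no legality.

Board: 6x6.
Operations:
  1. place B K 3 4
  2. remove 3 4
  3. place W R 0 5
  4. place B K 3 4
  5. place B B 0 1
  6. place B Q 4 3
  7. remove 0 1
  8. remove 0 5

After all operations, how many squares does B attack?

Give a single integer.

Op 1: place BK@(3,4)
Op 2: remove (3,4)
Op 3: place WR@(0,5)
Op 4: place BK@(3,4)
Op 5: place BB@(0,1)
Op 6: place BQ@(4,3)
Op 7: remove (0,1)
Op 8: remove (0,5)
Per-piece attacks for B:
  BK@(3,4): attacks (3,5) (3,3) (4,4) (2,4) (4,5) (4,3) (2,5) (2,3)
  BQ@(4,3): attacks (4,4) (4,5) (4,2) (4,1) (4,0) (5,3) (3,3) (2,3) (1,3) (0,3) (5,4) (5,2) (3,4) (3,2) (2,1) (1,0) [ray(-1,1) blocked at (3,4)]
Union (20 distinct): (0,3) (1,0) (1,3) (2,1) (2,3) (2,4) (2,5) (3,2) (3,3) (3,4) (3,5) (4,0) (4,1) (4,2) (4,3) (4,4) (4,5) (5,2) (5,3) (5,4)

Answer: 20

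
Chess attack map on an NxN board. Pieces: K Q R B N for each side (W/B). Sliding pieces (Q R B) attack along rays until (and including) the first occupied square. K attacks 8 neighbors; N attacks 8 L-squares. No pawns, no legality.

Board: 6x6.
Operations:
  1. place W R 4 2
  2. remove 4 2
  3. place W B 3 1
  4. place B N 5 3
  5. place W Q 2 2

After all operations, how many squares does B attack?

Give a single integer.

Op 1: place WR@(4,2)
Op 2: remove (4,2)
Op 3: place WB@(3,1)
Op 4: place BN@(5,3)
Op 5: place WQ@(2,2)
Per-piece attacks for B:
  BN@(5,3): attacks (4,5) (3,4) (4,1) (3,2)
Union (4 distinct): (3,2) (3,4) (4,1) (4,5)

Answer: 4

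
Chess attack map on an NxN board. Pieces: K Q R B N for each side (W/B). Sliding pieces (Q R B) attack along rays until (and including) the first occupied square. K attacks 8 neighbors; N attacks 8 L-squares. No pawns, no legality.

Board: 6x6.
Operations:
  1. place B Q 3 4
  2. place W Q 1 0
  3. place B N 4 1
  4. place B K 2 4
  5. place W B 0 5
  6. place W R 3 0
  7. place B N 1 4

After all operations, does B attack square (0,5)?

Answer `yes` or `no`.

Op 1: place BQ@(3,4)
Op 2: place WQ@(1,0)
Op 3: place BN@(4,1)
Op 4: place BK@(2,4)
Op 5: place WB@(0,5)
Op 6: place WR@(3,0)
Op 7: place BN@(1,4)
Per-piece attacks for B:
  BN@(1,4): attacks (3,5) (2,2) (3,3) (0,2)
  BK@(2,4): attacks (2,5) (2,3) (3,4) (1,4) (3,5) (3,3) (1,5) (1,3)
  BQ@(3,4): attacks (3,5) (3,3) (3,2) (3,1) (3,0) (4,4) (5,4) (2,4) (4,5) (4,3) (5,2) (2,5) (2,3) (1,2) (0,1) [ray(0,-1) blocked at (3,0); ray(-1,0) blocked at (2,4)]
  BN@(4,1): attacks (5,3) (3,3) (2,2) (2,0)
B attacks (0,5): no

Answer: no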